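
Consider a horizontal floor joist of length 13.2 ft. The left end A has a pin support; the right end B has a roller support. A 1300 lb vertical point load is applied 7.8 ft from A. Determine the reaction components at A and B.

Taking moments about A: B_y·13.2 − 1300·7.8 = 0 → B_y = 10140/13.2 = 768.182 ≈ 768.2 lb.
ΣF_y = 0: A_y + 768.182 − 1300 = 0 → A_y = 531.8 lb.
ΣF_x = 0: no horizontal applied forces, so A_x = 0.

A_x = 0, A_y = 531.8 lb, B_y = 768.2 lb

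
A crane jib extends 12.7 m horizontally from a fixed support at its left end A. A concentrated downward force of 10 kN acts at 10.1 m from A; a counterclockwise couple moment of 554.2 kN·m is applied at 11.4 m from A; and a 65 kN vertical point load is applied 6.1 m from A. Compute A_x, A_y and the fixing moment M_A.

ΣF_x = 0: A_x = 0.
ΣF_y = 0: A_y − 10 − 65 = 0 → A_y = 75.00 kN.
ΣM about A: M_A − 10·10.1 + 554.2 − 65·6.1 = 0 → M_A = -56.70 kN·m.

A_x = 0, A_y = 75.00 kN, M_A = -56.70 kN·m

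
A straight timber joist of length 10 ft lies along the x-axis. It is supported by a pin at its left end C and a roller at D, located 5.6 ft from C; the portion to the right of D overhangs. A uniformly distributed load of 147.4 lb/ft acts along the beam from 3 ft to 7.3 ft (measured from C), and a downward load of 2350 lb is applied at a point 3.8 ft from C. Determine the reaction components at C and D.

C_x = 0, C_y = 806.3 lb, D_y = 2178 lb

Resultant of the distributed load: 147.4 × 4.3 = 633.82 lb at 5.15 ft from C.
Taking moments about C: D_y·5.6 − (147.4·4.3)·5.15 − 2350·3.8 = 0 → D_y = 12194.173/5.6 = 2177.53 ≈ 2178 lb.
ΣF_y = 0: C_y + 2177.53 − 147.4·4.3 − 2350 = 0 → C_y = 806.3 lb.
ΣF_x = 0: no horizontal applied forces, so C_x = 0.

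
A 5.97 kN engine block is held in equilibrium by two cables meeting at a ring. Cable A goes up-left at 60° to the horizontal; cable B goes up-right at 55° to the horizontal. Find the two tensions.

T_A = 3.778 kN, T_B = 3.294 kN

ΣF_x = 0: −T_A·cos60° + T_B·cos55° = 0 → T_B = 0.871723·T_A.
ΣF_y = 0: T_A·sin60° + T_B·sin55° = 5.97.
Substitute: T_A·(0.866025 + 0.871723·0.819152) = 5.97 → T_A = 3.77825 ≈ 3.778 kN.
Then T_B = 0.871723 × 3.77825 = 3.294 kN.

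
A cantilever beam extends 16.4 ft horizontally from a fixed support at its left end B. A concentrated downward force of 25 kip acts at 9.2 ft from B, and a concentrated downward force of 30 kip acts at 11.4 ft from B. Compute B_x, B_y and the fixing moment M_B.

ΣF_x = 0: B_x = 0.
ΣF_y = 0: B_y − 25 − 30 = 0 → B_y = 55.00 kip.
ΣM about B: M_B − 25·9.2 − 30·11.4 = 0 → M_B = 572.0 kip·ft.

B_x = 0, B_y = 55.00 kip, M_B = 572.0 kip·ft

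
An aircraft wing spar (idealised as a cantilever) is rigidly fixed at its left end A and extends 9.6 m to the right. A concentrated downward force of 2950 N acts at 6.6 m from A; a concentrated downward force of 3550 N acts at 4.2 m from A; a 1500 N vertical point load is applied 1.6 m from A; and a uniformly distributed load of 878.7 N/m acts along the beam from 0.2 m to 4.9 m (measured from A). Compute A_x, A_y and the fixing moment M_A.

A_x = 0, A_y = 12130 N, M_A = 47310 N·m

Resultant of the distributed load: 878.7 × 4.7 = 4129.89 N at 2.55 m from A.
ΣF_x = 0: A_x = 0.
ΣF_y = 0: A_y − 2950 − 3550 − 1500 − 878.7·4.7 = 0 → A_y = 12130 N.
ΣM about A: M_A − 2950·6.6 − 3550·4.2 − 1500·1.6 − (878.7·4.7)·2.55 = 0 → M_A = 47310 N·m.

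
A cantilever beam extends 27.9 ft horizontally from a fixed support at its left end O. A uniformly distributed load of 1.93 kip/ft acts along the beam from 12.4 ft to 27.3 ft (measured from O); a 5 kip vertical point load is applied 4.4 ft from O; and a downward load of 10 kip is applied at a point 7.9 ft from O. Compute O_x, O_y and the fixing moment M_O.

O_x = 0, O_y = 43.76 kip, M_O = 671.8 kip·ft

Resultant of the distributed load: 1.93 × 14.9 = 28.757 kip at 19.85 ft from O.
ΣF_x = 0: O_x = 0.
ΣF_y = 0: O_y − 1.93·14.9 − 5 − 10 = 0 → O_y = 43.76 kip.
ΣM about O: M_O − (1.93·14.9)·19.85 − 5·4.4 − 10·7.9 = 0 → M_O = 671.8 kip·ft.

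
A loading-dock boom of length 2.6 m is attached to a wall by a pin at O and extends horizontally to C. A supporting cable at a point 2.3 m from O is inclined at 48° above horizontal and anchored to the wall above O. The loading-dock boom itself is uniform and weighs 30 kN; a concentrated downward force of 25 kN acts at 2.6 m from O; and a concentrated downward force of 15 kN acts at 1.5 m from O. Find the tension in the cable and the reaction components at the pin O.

T = 74.01 kN, O_x = 49.52 kN, O_y = 15.00 kN

ΣM about O: T·sin48°·2.3 − 30·1.3 − 25·2.6 − 15·1.5 = 0 → T = 126.5/(2.3·0.743145) = 74.0098 ≈ 74.01 kN.
ΣF_x = 0: O_x − T·cos48° = 0 → O_x = 74.0098 × 0.669131 = 49.52 kN.
ΣF_y = 0: O_y + T·sin48° − 30 − 25 − 15 = 0 → O_y = 70 − 74.0098 × 0.743145 = 15.00 kN.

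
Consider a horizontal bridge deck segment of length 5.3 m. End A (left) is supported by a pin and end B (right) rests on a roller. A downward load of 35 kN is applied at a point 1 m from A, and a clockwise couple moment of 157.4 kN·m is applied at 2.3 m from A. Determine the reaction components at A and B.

A_x = 0, A_y = -1.302 kN, B_y = 36.30 kN

Taking moments about A: B_y·5.3 − 35·1 − 157.4 = 0 → B_y = 192.4/5.3 = 36.3019 ≈ 36.30 kN.
ΣF_y = 0: A_y + 36.3019 − 35 = 0 → A_y = -1.302 kN.
ΣF_x = 0: no horizontal applied forces, so A_x = 0.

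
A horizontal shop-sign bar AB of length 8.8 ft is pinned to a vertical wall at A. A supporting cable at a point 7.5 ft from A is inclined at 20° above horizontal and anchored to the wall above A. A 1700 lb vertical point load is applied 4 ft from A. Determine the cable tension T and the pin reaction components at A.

ΣM about A: T·sin20°·7.5 − 1700·4 = 0 → T = 6800/(7.5·0.34202) = 2650.92 ≈ 2651 lb.
ΣF_x = 0: A_x − T·cos20° = 0 → A_x = 2650.92 × 0.939693 = 2491 lb.
ΣF_y = 0: A_y + T·sin20° − 1700 = 0 → A_y = 1700 − 2650.92 × 0.34202 = 793.3 lb.

T = 2651 lb, A_x = 2491 lb, A_y = 793.3 lb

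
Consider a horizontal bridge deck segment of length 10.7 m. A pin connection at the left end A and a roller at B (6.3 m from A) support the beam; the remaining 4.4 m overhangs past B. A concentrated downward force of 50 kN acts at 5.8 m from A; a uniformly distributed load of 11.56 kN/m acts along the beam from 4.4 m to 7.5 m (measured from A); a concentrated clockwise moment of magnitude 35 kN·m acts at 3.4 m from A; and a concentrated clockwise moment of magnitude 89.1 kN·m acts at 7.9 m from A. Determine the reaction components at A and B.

Resultant of the distributed load: 11.56 × 3.1 = 35.836 kN at 5.95 m from A.
Taking moments about A: B_y·6.3 − 50·5.8 − (11.56·3.1)·5.95 − 35 − 89.1 = 0 → B_y = 627.3242/6.3 = 99.5753 ≈ 99.58 kN.
ΣF_y = 0: A_y + 99.5753 − 50 − 11.56·3.1 = 0 → A_y = -13.74 kN.
ΣF_x = 0: no horizontal applied forces, so A_x = 0.

A_x = 0, A_y = -13.74 kN, B_y = 99.58 kN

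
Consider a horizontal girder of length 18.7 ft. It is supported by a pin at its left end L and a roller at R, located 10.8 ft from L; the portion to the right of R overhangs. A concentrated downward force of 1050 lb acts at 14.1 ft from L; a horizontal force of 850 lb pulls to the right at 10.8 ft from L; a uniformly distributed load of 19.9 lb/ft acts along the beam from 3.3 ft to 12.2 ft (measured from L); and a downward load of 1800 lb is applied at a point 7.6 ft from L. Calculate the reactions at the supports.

L_x = -850.0 lb, L_y = 262.5 lb, R_y = 2765 lb

Resultant of the distributed load: 19.9 × 8.9 = 177.11 lb at 7.75 ft from L.
Taking moments about L: R_y·10.8 − 1050·14.1 − (19.9·8.9)·7.75 − 1800·7.6 = 0 → R_y = 29857.6025/10.8 = 2764.59 ≈ 2765 lb.
ΣF_y = 0: L_y + 2764.59 − 1050 − 19.9·8.9 − 1800 = 0 → L_y = 262.5 lb.
ΣF_x = 0: L_x + 850 = 0 → L_x = -850.0 lb.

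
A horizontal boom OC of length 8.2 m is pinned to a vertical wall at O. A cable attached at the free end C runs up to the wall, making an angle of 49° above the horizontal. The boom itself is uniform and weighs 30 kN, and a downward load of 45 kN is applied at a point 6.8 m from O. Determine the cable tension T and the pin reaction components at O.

T = 69.32 kN, O_x = 45.48 kN, O_y = 22.68 kN

ΣM about O: T·sin49°·8.2 − 30·4.1 − 45·6.8 = 0 → T = 429/(8.2·0.75471) = 69.3208 ≈ 69.32 kN.
ΣF_x = 0: O_x − T·cos49° = 0 → O_x = 69.3208 × 0.656059 = 45.48 kN.
ΣF_y = 0: O_y + T·sin49° − 30 − 45 = 0 → O_y = 75 − 69.3208 × 0.75471 = 22.68 kN.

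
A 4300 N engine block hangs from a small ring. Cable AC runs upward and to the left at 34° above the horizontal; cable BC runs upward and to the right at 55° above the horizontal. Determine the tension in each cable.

T_AC = 2467 N, T_BC = 3565 N

ΣF_x = 0: −T_AC·cos34° + T_BC·cos55° = 0 → T_BC = 1.44538·T_AC.
ΣF_y = 0: T_AC·sin34° + T_BC·sin55° = 4300.
Substitute: T_AC·(0.559193 + 1.44538·0.819152) = 4300 → T_AC = 2466.76 ≈ 2467 N.
Then T_BC = 1.44538 × 2466.76 = 3565 N.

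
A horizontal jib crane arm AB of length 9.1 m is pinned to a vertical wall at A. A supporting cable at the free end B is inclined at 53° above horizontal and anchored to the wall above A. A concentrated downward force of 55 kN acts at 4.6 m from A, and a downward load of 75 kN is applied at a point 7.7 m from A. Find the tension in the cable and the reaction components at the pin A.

T = 114.3 kN, A_x = 68.77 kN, A_y = 38.74 kN

ΣM about A: T·sin53°·9.1 − 55·4.6 − 75·7.7 = 0 → T = 830.5/(9.1·0.798636) = 114.275 ≈ 114.3 kN.
ΣF_x = 0: A_x − T·cos53° = 0 → A_x = 114.275 × 0.601815 = 68.77 kN.
ΣF_y = 0: A_y + T·sin53° − 55 − 75 = 0 → A_y = 130 − 114.275 × 0.798636 = 38.74 kN.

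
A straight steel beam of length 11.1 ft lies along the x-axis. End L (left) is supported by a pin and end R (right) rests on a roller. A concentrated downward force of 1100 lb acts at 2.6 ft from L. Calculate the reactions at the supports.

L_x = 0, L_y = 842.3 lb, R_y = 257.7 lb

Moments about L: R_y·11.1 − 1100·2.6 = 0 → R_y = 2860/11.1 = 257.658 ≈ 257.7 lb.
ΣF_y = 0: L_y + 257.658 − 1100 = 0 → L_y = 842.3 lb.
ΣF_x = 0: no horizontal applied forces, so L_x = 0.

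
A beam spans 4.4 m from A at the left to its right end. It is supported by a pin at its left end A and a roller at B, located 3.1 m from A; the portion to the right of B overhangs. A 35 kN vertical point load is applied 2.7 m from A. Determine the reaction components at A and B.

Taking moments about A: B_y·3.1 − 35·2.7 = 0 → B_y = 94.5/3.1 = 30.4839 ≈ 30.48 kN.
ΣF_y = 0: A_y + 30.4839 − 35 = 0 → A_y = 4.516 kN.
ΣF_x = 0: no horizontal applied forces, so A_x = 0.

A_x = 0, A_y = 4.516 kN, B_y = 30.48 kN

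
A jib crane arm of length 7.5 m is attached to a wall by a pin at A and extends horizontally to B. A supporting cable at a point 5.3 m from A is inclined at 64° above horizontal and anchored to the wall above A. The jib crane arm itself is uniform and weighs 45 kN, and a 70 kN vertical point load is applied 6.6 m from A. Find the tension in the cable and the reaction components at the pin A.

T = 132.4 kN, A_x = 58.04 kN, A_y = -4.009 kN

ΣM about A: T·sin64°·5.3 − 45·3.75 − 70·6.6 = 0 → T = 630.75/(5.3·0.898794) = 132.41 ≈ 132.4 kN.
ΣF_x = 0: A_x − T·cos64° = 0 → A_x = 132.41 × 0.438371 = 58.04 kN.
ΣF_y = 0: A_y + T·sin64° − 45 − 70 = 0 → A_y = 115 − 132.41 × 0.898794 = -4.009 kN.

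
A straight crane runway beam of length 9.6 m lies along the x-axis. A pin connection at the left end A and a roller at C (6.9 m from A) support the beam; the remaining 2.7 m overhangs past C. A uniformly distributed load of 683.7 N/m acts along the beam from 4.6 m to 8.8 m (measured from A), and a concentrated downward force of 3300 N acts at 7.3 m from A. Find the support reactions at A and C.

Resultant of the distributed load: 683.7 × 4.2 = 2871.54 N at 6.7 m from A.
Taking moments about A: C_y·6.9 − (683.7·4.2)·6.7 − 3300·7.3 = 0 → C_y = 43329.318/6.9 = 6279.61 ≈ 6280 N.
ΣF_y = 0: A_y + 6279.61 − 683.7·4.2 − 3300 = 0 → A_y = -108.1 N.
ΣF_x = 0: no horizontal applied forces, so A_x = 0.

A_x = 0, A_y = -108.1 N, C_y = 6280 N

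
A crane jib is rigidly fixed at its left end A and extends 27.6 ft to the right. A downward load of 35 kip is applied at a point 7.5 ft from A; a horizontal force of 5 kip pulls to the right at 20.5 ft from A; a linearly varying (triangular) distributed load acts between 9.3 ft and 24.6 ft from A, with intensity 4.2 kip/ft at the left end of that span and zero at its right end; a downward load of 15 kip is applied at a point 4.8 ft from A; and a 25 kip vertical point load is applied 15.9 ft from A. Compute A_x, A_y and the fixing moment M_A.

Resultant of the triangular load: ½ × 4.2 × 15.3 = 32.13 kip, acting at 14.4 ft from A (one-third of the span from the peak).
ΣF_x = 0: A_x + 5 = 0 → A_x = -5.000 kip.
ΣF_y = 0: A_y − 35 − ½·4.2·15.3 − 15 − 25 = 0 → A_y = 107.1 kip.
ΣM about A: M_A − 35·7.5 − (½·4.2·15.3)·14.4 − 15·4.8 − 25·15.9 = 0 → M_A = 1195 kip·ft.

A_x = -5.000 kip, A_y = 107.1 kip, M_A = 1195 kip·ft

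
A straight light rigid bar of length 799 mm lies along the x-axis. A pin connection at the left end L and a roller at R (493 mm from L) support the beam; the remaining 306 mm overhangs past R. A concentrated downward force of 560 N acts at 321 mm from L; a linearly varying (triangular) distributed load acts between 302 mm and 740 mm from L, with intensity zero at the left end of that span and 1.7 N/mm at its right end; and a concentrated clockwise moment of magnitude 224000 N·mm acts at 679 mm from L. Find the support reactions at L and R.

Resultant of the triangular load: ½ × 1.7 × 438 = 372.3 N, acting at 594 mm from L (one-third of the span from the peak).
Taking moments about L: R_y·493 − 560·321 − (½·1.7·438)·594 − 224000 = 0 → R_y = 624906.2/493 = 1267.56 ≈ 1268 N.
ΣF_y = 0: L_y + 1267.56 − 560 − ½·1.7·438 = 0 → L_y = -335.3 N.
ΣF_x = 0: no horizontal applied forces, so L_x = 0.

L_x = 0, L_y = -335.3 N, R_y = 1268 N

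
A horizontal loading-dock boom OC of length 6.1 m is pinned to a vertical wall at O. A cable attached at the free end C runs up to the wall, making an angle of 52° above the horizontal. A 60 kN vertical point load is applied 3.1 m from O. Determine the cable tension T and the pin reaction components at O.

T = 38.69 kN, O_x = 23.82 kN, O_y = 29.51 kN

ΣM about O: T·sin52°·6.1 − 60·3.1 = 0 → T = 186/(6.1·0.788011) = 38.6946 ≈ 38.69 kN.
ΣF_x = 0: O_x − T·cos52° = 0 → O_x = 38.6946 × 0.615661 = 23.82 kN.
ΣF_y = 0: O_y + T·sin52° − 60 = 0 → O_y = 60 − 38.6946 × 0.788011 = 29.51 kN.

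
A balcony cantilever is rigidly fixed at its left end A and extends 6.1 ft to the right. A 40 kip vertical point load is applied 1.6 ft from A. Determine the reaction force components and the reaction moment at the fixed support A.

ΣF_x = 0: A_x = 0.
ΣF_y = 0: A_y − 40 = 0 → A_y = 40.00 kip.
ΣM about A: M_A − 40·1.6 = 0 → M_A = 64.00 kip·ft.

A_x = 0, A_y = 40.00 kip, M_A = 64.00 kip·ft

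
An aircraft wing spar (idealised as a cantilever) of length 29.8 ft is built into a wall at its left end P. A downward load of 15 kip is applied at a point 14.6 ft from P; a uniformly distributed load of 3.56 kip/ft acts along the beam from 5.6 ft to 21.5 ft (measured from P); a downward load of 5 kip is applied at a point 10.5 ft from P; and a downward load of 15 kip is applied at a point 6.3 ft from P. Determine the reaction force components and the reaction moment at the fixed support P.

Resultant of the distributed load: 3.56 × 15.9 = 56.604 kip at 13.55 ft from P.
ΣF_x = 0: P_x = 0.
ΣF_y = 0: P_y − 15 − 3.56·15.9 − 5 − 15 = 0 → P_y = 91.60 kip.
ΣM about P: M_P − 15·14.6 − (3.56·15.9)·13.55 − 5·10.5 − 15·6.3 = 0 → M_P = 1133 kip·ft.

P_x = 0, P_y = 91.60 kip, M_P = 1133 kip·ft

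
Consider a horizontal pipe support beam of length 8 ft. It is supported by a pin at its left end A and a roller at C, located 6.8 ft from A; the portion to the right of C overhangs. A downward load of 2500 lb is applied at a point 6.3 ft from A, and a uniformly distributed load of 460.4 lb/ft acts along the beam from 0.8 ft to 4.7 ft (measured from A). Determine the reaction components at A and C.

A_x = 0, A_y = 1253 lb, C_y = 3042 lb

Resultant of the distributed load: 460.4 × 3.9 = 1795.56 lb at 2.75 ft from A.
Moments about A: C_y·6.8 − 2500·6.3 − (460.4·3.9)·2.75 = 0 → C_y = 20687.79/6.8 = 3042.32 ≈ 3042 lb.
ΣF_y = 0: A_y + 3042.32 − 2500 − 460.4·3.9 = 0 → A_y = 1253 lb.
ΣF_x = 0: no horizontal applied forces, so A_x = 0.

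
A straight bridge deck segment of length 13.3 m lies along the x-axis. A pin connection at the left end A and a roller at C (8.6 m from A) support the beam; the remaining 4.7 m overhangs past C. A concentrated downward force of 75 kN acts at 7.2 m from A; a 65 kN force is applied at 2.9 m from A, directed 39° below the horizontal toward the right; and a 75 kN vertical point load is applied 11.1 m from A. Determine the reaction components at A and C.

Taking moments about A: C_y·8.6 − 75·7.2 − 65·sin39°·2.9 − 75·11.1 = 0 → C_y = 1491.13/8.6 = 173.387 ≈ 173.4 kN.
ΣF_y = 0: A_y + 173.387 − 75 − 65·sin39° − 75 = 0 → A_y = 17.52 kN.
ΣF_x = 0: A_x + 65·cos39° = 0 → A_x = -50.51 kN.

A_x = -50.51 kN, A_y = 17.52 kN, C_y = 173.4 kN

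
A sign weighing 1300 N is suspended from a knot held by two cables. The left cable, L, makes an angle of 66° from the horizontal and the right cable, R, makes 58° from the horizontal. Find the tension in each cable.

ΣF_x = 0: −T_L·cos66° + T_R·cos58° = 0 → T_R = 0.767545·T_L.
ΣF_y = 0: T_L·sin66° + T_R·sin58° = 1300.
Substitute: T_L·(0.913545 + 0.767545·0.848048) = 1300 → T_L = 830.958 ≈ 831.0 N.
Then T_R = 0.767545 × 830.958 = 637.8 N.

T_L = 831.0 N, T_R = 637.8 N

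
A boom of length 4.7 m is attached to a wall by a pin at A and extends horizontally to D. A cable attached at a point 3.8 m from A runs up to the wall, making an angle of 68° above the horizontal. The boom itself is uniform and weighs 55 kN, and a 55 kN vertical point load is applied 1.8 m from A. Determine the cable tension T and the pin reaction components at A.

T = 64.78 kN, A_x = 24.27 kN, A_y = 49.93 kN

ΣM about A: T·sin68°·3.8 − 55·2.35 − 55·1.8 = 0 → T = 228.25/(3.8·0.927184) = 64.783 ≈ 64.78 kN.
ΣF_x = 0: A_x − T·cos68° = 0 → A_x = 64.783 × 0.374607 = 24.27 kN.
ΣF_y = 0: A_y + T·sin68° − 55 − 55 = 0 → A_y = 110 − 64.783 × 0.927184 = 49.93 kN.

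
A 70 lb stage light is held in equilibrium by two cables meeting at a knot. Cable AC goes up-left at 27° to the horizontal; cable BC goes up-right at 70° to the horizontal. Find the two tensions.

ΣF_x = 0: −T_AC·cos27° + T_BC·cos70° = 0 → T_BC = 2.60513·T_AC.
ΣF_y = 0: T_AC·sin27° + T_BC·sin70° = 70.
Substitute: T_AC·(0.45399 + 2.60513·0.939693) = 70 → T_AC = 24.1212 ≈ 24.12 lb.
Then T_BC = 2.60513 × 24.1212 = 62.84 lb.

T_AC = 24.12 lb, T_BC = 62.84 lb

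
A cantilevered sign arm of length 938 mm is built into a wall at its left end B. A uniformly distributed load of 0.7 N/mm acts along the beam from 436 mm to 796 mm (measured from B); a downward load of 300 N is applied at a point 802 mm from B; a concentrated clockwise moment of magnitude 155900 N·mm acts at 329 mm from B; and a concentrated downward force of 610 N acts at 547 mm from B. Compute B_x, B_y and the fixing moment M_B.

Resultant of the distributed load: 0.7 × 360 = 252 N at 616 mm from B.
ΣF_x = 0: B_x = 0.
ΣF_y = 0: B_y − 0.7·360 − 300 − 610 = 0 → B_y = 1162 N.
ΣM about B: M_B − (0.7·360)·616 − 300·802 − 155900 − 610·547 = 0 → M_B = 885400 N·mm.

B_x = 0, B_y = 1162 N, M_B = 885400 N·mm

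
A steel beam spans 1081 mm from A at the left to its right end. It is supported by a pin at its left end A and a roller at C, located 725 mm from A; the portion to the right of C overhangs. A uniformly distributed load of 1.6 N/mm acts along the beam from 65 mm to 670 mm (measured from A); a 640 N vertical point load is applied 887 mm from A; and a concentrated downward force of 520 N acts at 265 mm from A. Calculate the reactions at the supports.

A_x = 0, A_y = 664.2 N, C_y = 1464 N

Resultant of the distributed load: 1.6 × 605 = 968 N at 367.5 mm from A.
ΣM about A: C_y·725 − (1.6·605)·367.5 − 640·887 − 520·265 = 0 → C_y = 1061220/725 = 1463.75 ≈ 1464 N.
ΣF_y = 0: A_y + 1463.75 − 1.6·605 − 640 − 520 = 0 → A_y = 664.2 N.
ΣF_x = 0: no horizontal applied forces, so A_x = 0.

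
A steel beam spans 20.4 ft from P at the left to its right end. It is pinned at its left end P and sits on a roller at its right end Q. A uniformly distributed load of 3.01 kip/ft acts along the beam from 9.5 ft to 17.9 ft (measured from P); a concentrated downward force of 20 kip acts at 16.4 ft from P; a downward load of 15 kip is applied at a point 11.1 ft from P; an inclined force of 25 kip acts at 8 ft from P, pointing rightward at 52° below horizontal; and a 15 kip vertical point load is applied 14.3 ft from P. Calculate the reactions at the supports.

Resultant of the distributed load: 3.01 × 8.4 = 25.284 kip at 13.7 ft from P.
ΣM about P: Q_y·20.4 − (3.01·8.4)·13.7 − 20·16.4 − 15·11.1 − 25·sin52°·8 − 15·14.3 = 0 → Q_y = 1212.99/20.4 = 59.4603 ≈ 59.46 kip.
ΣF_y = 0: P_y + 59.4603 − 3.01·8.4 − 20 − 15 − 25·sin52° − 15 = 0 → P_y = 35.52 kip.
ΣF_x = 0: P_x + 25·cos52° = 0 → P_x = -15.39 kip.

P_x = -15.39 kip, P_y = 35.52 kip, Q_y = 59.46 kip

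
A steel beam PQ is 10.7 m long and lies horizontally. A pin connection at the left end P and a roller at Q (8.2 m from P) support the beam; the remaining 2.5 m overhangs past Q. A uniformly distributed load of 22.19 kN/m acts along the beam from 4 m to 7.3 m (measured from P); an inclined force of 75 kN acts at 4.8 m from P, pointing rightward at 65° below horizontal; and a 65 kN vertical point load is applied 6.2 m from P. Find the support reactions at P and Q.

P_x = -31.70 kN, P_y = 66.81 kN, Q_y = 139.4 kN

Resultant of the distributed load: 22.19 × 3.3 = 73.227 kN at 5.65 m from P.
ΣM about P: Q_y·8.2 − (22.19·3.3)·5.65 − 75·sin65°·4.8 − 65·6.2 = 0 → Q_y = 1143/8.2 = 139.39 ≈ 139.4 kN.
ΣF_y = 0: P_y + 139.39 − 22.19·3.3 − 75·sin65° − 65 = 0 → P_y = 66.81 kN.
ΣF_x = 0: P_x + 75·cos65° = 0 → P_x = -31.70 kN.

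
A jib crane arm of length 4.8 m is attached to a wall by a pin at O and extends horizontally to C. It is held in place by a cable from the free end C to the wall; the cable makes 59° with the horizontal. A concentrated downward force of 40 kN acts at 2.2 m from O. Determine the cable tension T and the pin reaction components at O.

ΣM about O: T·sin59°·4.8 − 40·2.2 = 0 → T = 88/(4.8·0.857167) = 21.3883 ≈ 21.39 kN.
ΣF_x = 0: O_x − T·cos59° = 0 → O_x = 21.3883 × 0.515038 = 11.02 kN.
ΣF_y = 0: O_y + T·sin59° − 40 = 0 → O_y = 40 − 21.3883 × 0.857167 = 21.67 kN.

T = 21.39 kN, O_x = 11.02 kN, O_y = 21.67 kN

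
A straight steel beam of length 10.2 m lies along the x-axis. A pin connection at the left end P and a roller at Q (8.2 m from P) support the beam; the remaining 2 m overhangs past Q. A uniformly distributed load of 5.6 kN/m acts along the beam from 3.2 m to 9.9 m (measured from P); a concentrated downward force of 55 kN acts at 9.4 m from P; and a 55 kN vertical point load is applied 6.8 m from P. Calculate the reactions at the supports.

Resultant of the distributed load: 5.6 × 6.7 = 37.52 kN at 6.55 m from P.
Taking moments about P: Q_y·8.2 − (5.6·6.7)·6.55 − 55·9.4 − 55·6.8 = 0 → Q_y = 1136.756/8.2 = 138.629 ≈ 138.6 kN.
ΣF_y = 0: P_y + 138.629 − 5.6·6.7 − 55 − 55 = 0 → P_y = 8.891 kN.
ΣF_x = 0: no horizontal applied forces, so P_x = 0.

P_x = 0, P_y = 8.891 kN, Q_y = 138.6 kN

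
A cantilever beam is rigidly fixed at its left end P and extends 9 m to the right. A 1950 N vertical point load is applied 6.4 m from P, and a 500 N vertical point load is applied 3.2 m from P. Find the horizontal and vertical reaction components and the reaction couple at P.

ΣF_x = 0: P_x = 0.
ΣF_y = 0: P_y − 1950 − 500 = 0 → P_y = 2450 N.
ΣM about P: M_P − 1950·6.4 − 500·3.2 = 0 → M_P = 14080 N·m.

P_x = 0, P_y = 2450 N, M_P = 14080 N·m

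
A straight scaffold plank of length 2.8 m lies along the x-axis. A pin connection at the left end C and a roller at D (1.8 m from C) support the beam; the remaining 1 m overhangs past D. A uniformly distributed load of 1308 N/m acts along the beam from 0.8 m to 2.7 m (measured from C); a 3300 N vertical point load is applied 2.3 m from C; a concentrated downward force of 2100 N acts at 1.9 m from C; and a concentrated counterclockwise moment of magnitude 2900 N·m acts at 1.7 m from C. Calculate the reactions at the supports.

C_x = 0, C_y = 646.8 N, D_y = 7238 N

Resultant of the distributed load: 1308 × 1.9 = 2485.2 N at 1.75 m from C.
Moments about C: D_y·1.8 − (1308·1.9)·1.75 − 3300·2.3 − 2100·1.9 + 2900 = 0 → D_y = 13029.1/1.8 = 7238.39 ≈ 7238 N.
ΣF_y = 0: C_y + 7238.39 − 1308·1.9 − 3300 − 2100 = 0 → C_y = 646.8 N.
ΣF_x = 0: no horizontal applied forces, so C_x = 0.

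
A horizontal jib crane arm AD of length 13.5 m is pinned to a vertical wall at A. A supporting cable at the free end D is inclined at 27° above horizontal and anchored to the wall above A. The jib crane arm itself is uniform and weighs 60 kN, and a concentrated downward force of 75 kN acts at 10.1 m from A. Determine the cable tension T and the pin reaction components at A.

ΣM about A: T·sin27°·13.5 − 60·6.75 − 75·10.1 = 0 → T = 1162.5/(13.5·0.45399) = 189.676 ≈ 189.7 kN.
ΣF_x = 0: A_x − T·cos27° = 0 → A_x = 189.676 × 0.891007 = 169.0 kN.
ΣF_y = 0: A_y + T·sin27° − 60 − 75 = 0 → A_y = 135 − 189.676 × 0.45399 = 48.89 kN.

T = 189.7 kN, A_x = 169.0 kN, A_y = 48.89 kN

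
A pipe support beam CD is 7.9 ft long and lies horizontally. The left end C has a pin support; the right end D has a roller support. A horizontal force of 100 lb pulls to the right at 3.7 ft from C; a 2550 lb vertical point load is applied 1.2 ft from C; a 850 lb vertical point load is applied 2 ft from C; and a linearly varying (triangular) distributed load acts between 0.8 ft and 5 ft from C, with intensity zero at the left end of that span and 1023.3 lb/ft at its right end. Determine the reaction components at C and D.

C_x = -100.0 lb, C_y = 3967 lb, D_y = 1582 lb

Resultant of the triangular load: ½ × 1023.3 × 4.2 = 2148.93 lb, acting at 3.6 ft from C (one-third of the span from the peak).
Moments about C: D_y·7.9 − 2550·1.2 − 850·2 − (½·1023.3·4.2)·3.6 = 0 → D_y = 12496.148/7.9 = 1581.79 ≈ 1582 lb.
ΣF_y = 0: C_y + 1581.79 − 2550 − 850 − ½·1023.3·4.2 = 0 → C_y = 3967 lb.
ΣF_x = 0: C_x + 100 = 0 → C_x = -100.0 lb.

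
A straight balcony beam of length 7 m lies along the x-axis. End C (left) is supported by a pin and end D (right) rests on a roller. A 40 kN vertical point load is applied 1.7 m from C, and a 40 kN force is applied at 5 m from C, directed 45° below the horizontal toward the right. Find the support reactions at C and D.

C_x = -28.28 kN, C_y = 38.37 kN, D_y = 29.92 kN

ΣM about C: D_y·7 − 40·1.7 − 40·sin45°·5 = 0 → D_y = 209.421/7 = 29.9173 ≈ 29.92 kN.
ΣF_y = 0: C_y + 29.9173 − 40 − 40·sin45° = 0 → C_y = 38.37 kN.
ΣF_x = 0: C_x + 40·cos45° = 0 → C_x = -28.28 kN.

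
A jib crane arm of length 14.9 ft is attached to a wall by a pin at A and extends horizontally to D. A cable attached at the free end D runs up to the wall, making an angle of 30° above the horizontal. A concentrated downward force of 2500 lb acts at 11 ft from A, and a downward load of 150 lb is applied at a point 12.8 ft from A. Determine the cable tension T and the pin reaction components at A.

T = 3949 lb, A_x = 3420 lb, A_y = 675.5 lb

ΣM about A: T·sin30°·14.9 − 2500·11 − 150·12.8 = 0 → T = 29420/(14.9·0.5) = 3948.99 ≈ 3949 lb.
ΣF_x = 0: A_x − T·cos30° = 0 → A_x = 3948.99 × 0.866025 = 3420 lb.
ΣF_y = 0: A_y + T·sin30° − 2500 − 150 = 0 → A_y = 2650 − 3948.99 × 0.5 = 675.5 lb.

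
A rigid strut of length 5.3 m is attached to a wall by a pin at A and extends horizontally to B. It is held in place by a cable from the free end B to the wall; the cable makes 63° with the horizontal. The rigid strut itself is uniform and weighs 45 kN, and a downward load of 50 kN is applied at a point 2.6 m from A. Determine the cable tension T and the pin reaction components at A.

ΣM about A: T·sin63°·5.3 − 45·2.65 − 50·2.6 = 0 → T = 249.25/(5.3·0.891007) = 52.7811 ≈ 52.78 kN.
ΣF_x = 0: A_x − T·cos63° = 0 → A_x = 52.7811 × 0.45399 = 23.96 kN.
ΣF_y = 0: A_y + T·sin63° − 45 − 50 = 0 → A_y = 95 − 52.7811 × 0.891007 = 47.97 kN.

T = 52.78 kN, A_x = 23.96 kN, A_y = 47.97 kN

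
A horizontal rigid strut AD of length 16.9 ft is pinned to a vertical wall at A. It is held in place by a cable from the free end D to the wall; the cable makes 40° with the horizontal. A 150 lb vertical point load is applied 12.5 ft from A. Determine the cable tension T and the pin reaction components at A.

ΣM about A: T·sin40°·16.9 − 150·12.5 = 0 → T = 1875/(16.9·0.642788) = 172.602 ≈ 172.6 lb.
ΣF_x = 0: A_x − T·cos40° = 0 → A_x = 172.602 × 0.766044 = 132.2 lb.
ΣF_y = 0: A_y + T·sin40° − 150 = 0 → A_y = 150 − 172.602 × 0.642788 = 39.05 lb.

T = 172.6 lb, A_x = 132.2 lb, A_y = 39.05 lb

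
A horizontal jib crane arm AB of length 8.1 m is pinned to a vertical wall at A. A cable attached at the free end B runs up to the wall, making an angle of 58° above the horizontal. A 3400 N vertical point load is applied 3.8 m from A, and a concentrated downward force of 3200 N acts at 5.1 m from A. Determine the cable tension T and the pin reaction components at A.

T = 4257 N, A_x = 2256 N, A_y = 2990 N

ΣM about A: T·sin58°·8.1 − 3400·3.8 − 3200·5.1 = 0 → T = 29240/(8.1·0.848048) = 4256.69 ≈ 4257 N.
ΣF_x = 0: A_x − T·cos58° = 0 → A_x = 4256.69 × 0.529919 = 2256 N.
ΣF_y = 0: A_y + T·sin58° − 3400 − 3200 = 0 → A_y = 6600 − 4256.69 × 0.848048 = 2990 N.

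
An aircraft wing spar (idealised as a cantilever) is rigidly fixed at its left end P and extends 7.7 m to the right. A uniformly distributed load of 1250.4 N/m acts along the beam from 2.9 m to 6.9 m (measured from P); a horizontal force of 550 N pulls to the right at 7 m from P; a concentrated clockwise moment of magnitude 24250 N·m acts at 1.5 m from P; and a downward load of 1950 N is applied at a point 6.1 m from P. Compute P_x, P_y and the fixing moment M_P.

Resultant of the distributed load: 1250.4 × 4 = 5001.6 N at 4.9 m from P.
ΣF_x = 0: P_x + 550 = 0 → P_x = -550.0 N.
ΣF_y = 0: P_y − 1250.4·4 − 1950 = 0 → P_y = 6952 N.
ΣM about P: M_P − (1250.4·4)·4.9 − 24250 − 1950·6.1 = 0 → M_P = 60650 N·m.

P_x = -550.0 N, P_y = 6952 N, M_P = 60650 N·m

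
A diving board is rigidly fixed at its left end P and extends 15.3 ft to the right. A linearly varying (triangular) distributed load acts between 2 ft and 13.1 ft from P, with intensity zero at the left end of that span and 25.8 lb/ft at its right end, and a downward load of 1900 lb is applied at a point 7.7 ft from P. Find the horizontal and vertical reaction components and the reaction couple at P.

P_x = 0, P_y = 2043 lb, M_P = 15980 lb·ft

Resultant of the triangular load: ½ × 25.8 × 11.1 = 143.19 lb, acting at 9.4 ft from P (one-third of the span from the peak).
ΣF_x = 0: P_x = 0.
ΣF_y = 0: P_y − ½·25.8·11.1 − 1900 = 0 → P_y = 2043 lb.
ΣM about P: M_P − (½·25.8·11.1)·9.4 − 1900·7.7 = 0 → M_P = 15980 lb·ft.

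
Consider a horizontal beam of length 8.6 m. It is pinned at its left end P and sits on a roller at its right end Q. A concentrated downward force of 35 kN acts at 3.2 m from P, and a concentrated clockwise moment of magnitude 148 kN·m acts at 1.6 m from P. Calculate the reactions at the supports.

Moments about P: Q_y·8.6 − 35·3.2 − 148 = 0 → Q_y = 260/8.6 = 30.2326 ≈ 30.23 kN.
ΣF_y = 0: P_y + 30.2326 − 35 = 0 → P_y = 4.767 kN.
ΣF_x = 0: no horizontal applied forces, so P_x = 0.

P_x = 0, P_y = 4.767 kN, Q_y = 30.23 kN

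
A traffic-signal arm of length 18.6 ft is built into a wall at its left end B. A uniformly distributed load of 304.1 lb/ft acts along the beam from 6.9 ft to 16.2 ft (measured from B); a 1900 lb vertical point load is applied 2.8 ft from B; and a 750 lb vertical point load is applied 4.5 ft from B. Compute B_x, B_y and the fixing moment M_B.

Resultant of the distributed load: 304.1 × 9.3 = 2828.13 lb at 11.55 ft from B.
ΣF_x = 0: B_x = 0.
ΣF_y = 0: B_y − 304.1·9.3 − 1900 − 750 = 0 → B_y = 5478 lb.
ΣM about B: M_B − (304.1·9.3)·11.55 − 1900·2.8 − 750·4.5 = 0 → M_B = 41360 lb·ft.

B_x = 0, B_y = 5478 lb, M_B = 41360 lb·ft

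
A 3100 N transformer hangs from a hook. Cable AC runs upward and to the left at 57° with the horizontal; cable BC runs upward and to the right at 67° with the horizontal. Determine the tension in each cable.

T_AC = 1461 N, T_BC = 2037 N

ΣF_x = 0: −T_AC·cos57° + T_BC·cos67° = 0 → T_BC = 1.3939·T_AC.
ΣF_y = 0: T_AC·sin57° + T_BC·sin67° = 3100.
Substitute: T_AC·(0.838671 + 1.3939·0.920505) = 3100 → T_AC = 1461.05 ≈ 1461 N.
Then T_BC = 1.3939 × 1461.05 = 2037 N.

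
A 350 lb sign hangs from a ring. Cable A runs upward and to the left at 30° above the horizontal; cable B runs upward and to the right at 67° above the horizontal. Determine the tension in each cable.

T_A = 137.8 lb, T_B = 305.4 lb

ΣF_x = 0: −T_A·cos30° + T_B·cos67° = 0 → T_B = 2.21642·T_A.
ΣF_y = 0: T_A·sin30° + T_B·sin67° = 350.
Substitute: T_A·(0.5 + 2.21642·0.920505) = 350 → T_A = 137.783 ≈ 137.8 lb.
Then T_B = 2.21642 × 137.783 = 305.4 lb.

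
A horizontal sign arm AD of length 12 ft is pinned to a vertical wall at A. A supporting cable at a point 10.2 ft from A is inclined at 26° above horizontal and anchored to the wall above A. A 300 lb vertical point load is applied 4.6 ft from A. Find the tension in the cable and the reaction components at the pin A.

T = 308.6 lb, A_x = 277.4 lb, A_y = 164.7 lb

ΣM about A: T·sin26°·10.2 − 300·4.6 = 0 → T = 1380/(10.2·0.438371) = 308.629 ≈ 308.6 lb.
ΣF_x = 0: A_x − T·cos26° = 0 → A_x = 308.629 × 0.898794 = 277.4 lb.
ΣF_y = 0: A_y + T·sin26° − 300 = 0 → A_y = 300 − 308.629 × 0.438371 = 164.7 lb.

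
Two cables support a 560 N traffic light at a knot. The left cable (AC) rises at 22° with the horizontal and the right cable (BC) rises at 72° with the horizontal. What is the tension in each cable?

T_AC = 173.5 N, T_BC = 520.5 N

ΣF_x = 0: −T_AC·cos22° + T_BC·cos72° = 0 → T_BC = 3.00043·T_AC.
ΣF_y = 0: T_AC·sin22° + T_BC·sin72° = 560.
Substitute: T_AC·(0.374607 + 3.00043·0.951057) = 560 → T_AC = 173.472 ≈ 173.5 N.
Then T_BC = 3.00043 × 173.472 = 520.5 N.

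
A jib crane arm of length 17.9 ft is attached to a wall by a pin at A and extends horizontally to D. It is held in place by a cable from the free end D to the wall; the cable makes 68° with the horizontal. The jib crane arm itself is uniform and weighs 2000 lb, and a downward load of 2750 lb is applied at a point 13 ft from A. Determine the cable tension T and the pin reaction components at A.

ΣM about A: T·sin68°·17.9 − 2000·8.95 − 2750·13 = 0 → T = 53650/(17.9·0.927184) = 3232.59 ≈ 3233 lb.
ΣF_x = 0: A_x − T·cos68° = 0 → A_x = 3232.59 × 0.374607 = 1211 lb.
ΣF_y = 0: A_y + T·sin68° − 2000 − 2750 = 0 → A_y = 4750 − 3232.59 × 0.927184 = 1753 lb.

T = 3233 lb, A_x = 1211 lb, A_y = 1753 lb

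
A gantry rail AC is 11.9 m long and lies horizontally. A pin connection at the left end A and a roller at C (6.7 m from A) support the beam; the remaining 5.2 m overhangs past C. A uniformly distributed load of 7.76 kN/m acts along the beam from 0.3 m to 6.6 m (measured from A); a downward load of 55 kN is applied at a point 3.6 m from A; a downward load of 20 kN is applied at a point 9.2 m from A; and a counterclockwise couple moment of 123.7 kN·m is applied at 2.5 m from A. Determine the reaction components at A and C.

Resultant of the distributed load: 7.76 × 6.3 = 48.888 kN at 3.45 m from A.
ΣM about A: C_y·6.7 − (7.76·6.3)·3.45 − 55·3.6 − 20·9.2 + 123.7 = 0 → C_y = 426.9636/6.7 = 63.7259 ≈ 63.73 kN.
ΣF_y = 0: A_y + 63.7259 − 7.76·6.3 − 55 − 20 = 0 → A_y = 60.16 kN.
ΣF_x = 0: no horizontal applied forces, so A_x = 0.

A_x = 0, A_y = 60.16 kN, C_y = 63.73 kN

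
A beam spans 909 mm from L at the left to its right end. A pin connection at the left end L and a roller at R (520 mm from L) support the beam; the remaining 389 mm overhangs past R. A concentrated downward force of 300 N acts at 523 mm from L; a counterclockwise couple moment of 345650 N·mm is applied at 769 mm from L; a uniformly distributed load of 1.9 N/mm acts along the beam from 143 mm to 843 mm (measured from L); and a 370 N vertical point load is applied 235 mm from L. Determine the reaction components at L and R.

Resultant of the distributed load: 1.9 × 700 = 1330 N at 493 mm from L.
Moments about L: R_y·520 − 300·523 + 345650 − (1.9·700)·493 − 370·235 = 0 → R_y = 553890/520 = 1065.17 ≈ 1065 N.
ΣF_y = 0: L_y + 1065.17 − 300 − 1.9·700 − 370 = 0 → L_y = 934.8 N.
ΣF_x = 0: no horizontal applied forces, so L_x = 0.

L_x = 0, L_y = 934.8 N, R_y = 1065 N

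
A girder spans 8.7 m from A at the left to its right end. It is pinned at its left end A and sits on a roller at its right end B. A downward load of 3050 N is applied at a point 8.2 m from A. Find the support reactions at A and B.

A_x = 0, A_y = 175.3 N, B_y = 2875 N

ΣM about A: B_y·8.7 − 3050·8.2 = 0 → B_y = 25010/8.7 = 2874.71 ≈ 2875 N.
ΣF_y = 0: A_y + 2874.71 − 3050 = 0 → A_y = 175.3 N.
ΣF_x = 0: no horizontal applied forces, so A_x = 0.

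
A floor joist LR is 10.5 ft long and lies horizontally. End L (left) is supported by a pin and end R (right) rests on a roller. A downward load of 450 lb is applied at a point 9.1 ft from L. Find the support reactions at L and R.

L_x = 0, L_y = 60.00 lb, R_y = 390.0 lb

ΣM about L: R_y·10.5 − 450·9.1 = 0 → R_y = 4095/10.5 = 390.0 lb.
ΣF_y = 0: L_y + 390 − 450 = 0 → L_y = 60.00 lb.
ΣF_x = 0: no horizontal applied forces, so L_x = 0.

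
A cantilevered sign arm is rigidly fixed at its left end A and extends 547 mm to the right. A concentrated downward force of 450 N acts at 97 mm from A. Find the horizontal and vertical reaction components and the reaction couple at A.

A_x = 0, A_y = 450.0 N, M_A = 43650 N·mm

ΣF_x = 0: A_x = 0.
ΣF_y = 0: A_y − 450 = 0 → A_y = 450.0 N.
ΣM about A: M_A − 450·97 = 0 → M_A = 43650 N·mm.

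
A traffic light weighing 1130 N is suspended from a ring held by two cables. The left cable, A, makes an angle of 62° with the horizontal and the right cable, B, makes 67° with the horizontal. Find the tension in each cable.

T_A = 568.1 N, T_B = 682.6 N

ΣF_x = 0: −T_A·cos62° + T_B·cos67° = 0 → T_B = 1.20152·T_A.
ΣF_y = 0: T_A·sin62° + T_B·sin67° = 1130.
Substitute: T_A·(0.882948 + 1.20152·0.920505) = 1130 → T_A = 568.138 ≈ 568.1 N.
Then T_B = 1.20152 × 568.138 = 682.6 N.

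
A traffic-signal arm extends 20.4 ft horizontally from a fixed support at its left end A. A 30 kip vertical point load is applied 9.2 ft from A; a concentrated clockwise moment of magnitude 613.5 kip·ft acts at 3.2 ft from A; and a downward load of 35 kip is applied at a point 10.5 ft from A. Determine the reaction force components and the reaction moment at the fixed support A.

A_x = 0, A_y = 65.00 kip, M_A = 1257 kip·ft

ΣF_x = 0: A_x = 0.
ΣF_y = 0: A_y − 30 − 35 = 0 → A_y = 65.00 kip.
ΣM about A: M_A − 30·9.2 − 613.5 − 35·10.5 = 0 → M_A = 1257 kip·ft.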